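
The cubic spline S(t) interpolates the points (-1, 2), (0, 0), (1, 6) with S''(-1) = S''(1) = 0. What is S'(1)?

8

Write σ_i for S''(x_i). With h_i = 1, 1 and divided differences Δ_i = -2, 6, the continuity of S' gives the tridiagonal system
  1·σ_0 + 4·σ_1 + 1·σ_2 = 6(Δ_1 - Δ_0) = 48
Natural end conditions: σ_0 = σ_2 = 0.
Solving the tridiagonal system: σ_0 = 0, σ_1 = 12, σ_2 = 0.
On [0, 1], S'(t) = b_1 + 2c_1·t + 3d_1·t² with b_1 = Δ_1 - h_1(2σ_1 + σ_2)/6 = 2, c_1 = σ_1/2 = 6, d_1 = (σ_2 - σ_1)/(6h_1) = -2. So S'(1) = 8.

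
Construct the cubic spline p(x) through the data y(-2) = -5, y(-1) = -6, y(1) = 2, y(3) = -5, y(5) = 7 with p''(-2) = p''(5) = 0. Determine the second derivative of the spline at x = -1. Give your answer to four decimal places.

8.3780

Let M_i = p''(x_i). Step sizes h_i = 1, 2, 2, 2; slopes of the chords Δ_i = (y_(i+1) - y_i)/h_i = -1, 4, -7/2, 6.
  1·M_0 + 6·M_1 + 2·M_2 = 6(Δ_1 - Δ_0) = 30
  2·M_1 + 8·M_2 + 2·M_3 = 6(Δ_2 - Δ_1) = -45
  2·M_2 + 8·M_3 + 2·M_4 = 6(Δ_3 - Δ_2) = 57
Natural end conditions: M_0 = M_4 = 0.
Solving the tridiagonal system: M_0 = 0, M_1 = 687/82, M_2 = -831/82, M_3 = 396/41, M_4 = 0.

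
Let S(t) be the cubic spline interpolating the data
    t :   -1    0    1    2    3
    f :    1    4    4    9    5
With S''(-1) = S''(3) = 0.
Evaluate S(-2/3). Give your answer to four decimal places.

2.3915

Put M_i = S'' at the i-th knot. Here h = (1, 1, 1, 1) and Δ = (3, 0, 5, -4), so the interior equations h_(i-1)·M_(i-1) + 2(h_(i-1)+h_i)·M_i + h_i·M_(i+1) = 6(Δ_i − Δ_(i-1)) read
  1·M_0 + 4·M_1 + 1·M_2 = 6(Δ_1 - Δ_0) = -18
  1·M_1 + 4·M_2 + 1·M_3 = 6(Δ_2 - Δ_1) = 30
  1·M_2 + 4·M_3 + 1·M_4 = 6(Δ_3 - Δ_2) = -54
Natural end conditions: M_0 = M_4 = 0.
Forward elimination and back-substitution give M_0 = 0, M_1 = -111/14, M_2 = 96/7, M_3 = -237/14, M_4 = 0.
On [-1, 0], S(t) = 1 + 121/28·(t + 1) + 0·(t + 1)² - 37/28·(t + 1)³.
With (t + 1) = 1/3: S(-2/3) = 452/189.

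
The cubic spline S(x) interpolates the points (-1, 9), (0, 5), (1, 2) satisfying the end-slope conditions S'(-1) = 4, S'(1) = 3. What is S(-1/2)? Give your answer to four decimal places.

Let m_i = S''(x_i). Step sizes h_i = 1, 1; slopes of the chords Δ_i = (y_(i+1) - y_i)/h_i = -4, -3.
  1·m_0 + 4·m_1 + 1·m_2 = 6(Δ_1 - Δ_0) = 6
Clamped end conditions give two more equations: 2h_0·m_0 + h_0·m_1 = 6(Δ_0 - S'(-1)) = -48 and h_1·m_1 + 2h_1·m_2 = 6(S'(1) - Δ_1) = 36.
Solving: m_0 = -26, m_1 = 4, m_2 = 16.
On [-1, 0], S(x) = 9 + 4·(x + 1) - 13·(x + 1)² + 5·(x + 1)³.
With (x + 1) = 1/2: S(-1/2) = 67/8.

8.3750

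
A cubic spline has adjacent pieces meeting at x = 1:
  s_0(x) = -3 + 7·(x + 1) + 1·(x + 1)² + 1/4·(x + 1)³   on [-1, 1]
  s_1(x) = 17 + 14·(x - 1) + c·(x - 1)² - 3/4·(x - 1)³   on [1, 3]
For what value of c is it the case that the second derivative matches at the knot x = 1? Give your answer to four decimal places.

s_0''(x) = 2 + 3/2·(x + 1), so s_0''(1) = 5. On the right, s_1''(1) = 2c, so c = 5/2.

2.5000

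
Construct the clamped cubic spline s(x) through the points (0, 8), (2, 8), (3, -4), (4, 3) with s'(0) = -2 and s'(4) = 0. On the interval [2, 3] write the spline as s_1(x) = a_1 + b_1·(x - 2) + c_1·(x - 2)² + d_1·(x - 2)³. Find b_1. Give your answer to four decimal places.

-11.3636

With m_i denoting the second derivative at x_i, h_i = 2, 1, 1, and Δ_i = (y_(i+1) − y_i)/h_i = 0, -12, 7:
  2·m_0 + 6·m_1 + 1·m_2 = 6(Δ_1 - Δ_0) = -72
  1·m_1 + 4·m_2 + 1·m_3 = 6(Δ_2 - Δ_1) = 114
Clamped end conditions give two more equations: 2h_0·m_0 + h_0·m_1 = 6(Δ_0 - s'(0)) = 12 and h_2·m_2 + 2h_2·m_3 = 6(s'(4) - Δ_2) = -42.
Hence m_0 = 169/11, m_1 = -272/11, m_2 = 502/11, m_3 = -482/11.
On [2, 3], with s_1(x) = a_1 + b_1·(x - 2) + c_1·(x - 2)² + d_1·(x - 2)³: c_1 = m_1/2 = -136/11, d_1 = (m_2 - m_1)/(6h_1) = 129/11, b_1 = Δ_1 - h_1(2m_1 + m_2)/6 = -125/11.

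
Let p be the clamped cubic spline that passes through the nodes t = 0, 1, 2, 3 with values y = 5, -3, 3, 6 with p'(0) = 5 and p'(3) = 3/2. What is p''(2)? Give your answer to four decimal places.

-15.1333

Put M_i = p'' at the i-th knot. Here h = (1, 1, 1) and Δ = (-8, 6, 3), so the interior equations h_(i-1)·M_(i-1) + 2(h_(i-1)+h_i)·M_i + h_i·M_(i+1) = 6(Δ_i − Δ_(i-1)) read
  1·M_0 + 4·M_1 + 1·M_2 = 6(Δ_1 - Δ_0) = 84
  1·M_1 + 4·M_2 + 1·M_3 = 6(Δ_2 - Δ_1) = -18
Clamped end conditions give two more equations: 2h_0·M_0 + h_0·M_1 = 6(Δ_0 - p'(0)) = -78 and h_2·M_2 + 2h_2·M_3 = 6(p'(3) - Δ_2) = -9.
Forward elimination and back-substitution give M_0 = -881/15, M_1 = 592/15, M_2 = -227/15, M_3 = 46/15.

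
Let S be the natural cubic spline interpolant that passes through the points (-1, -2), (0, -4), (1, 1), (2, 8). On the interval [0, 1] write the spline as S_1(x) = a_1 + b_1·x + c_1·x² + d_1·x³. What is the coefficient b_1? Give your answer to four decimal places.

With σ_i denoting the second derivative at x_i, h_i = 1, 1, 1, and Δ_i = (y_(i+1) − y_i)/h_i = -2, 5, 7:
  1·σ_0 + 4·σ_1 + 1·σ_2 = 6(Δ_1 - Δ_0) = 42
  1·σ_1 + 4·σ_2 + 1·σ_3 = 6(Δ_2 - Δ_1) = 12
Natural end conditions: σ_0 = σ_3 = 0.
Forward elimination and back-substitution give σ_0 = 0, σ_1 = 52/5, σ_2 = 2/5, σ_3 = 0.
On [0, 1], with S_1(x) = a_1 + b_1·x + c_1·x² + d_1·x³: c_1 = σ_1/2 = 26/5, d_1 = (σ_2 - σ_1)/(6h_1) = -5/3, b_1 = Δ_1 - h_1(2σ_1 + σ_2)/6 = 22/15.

1.4667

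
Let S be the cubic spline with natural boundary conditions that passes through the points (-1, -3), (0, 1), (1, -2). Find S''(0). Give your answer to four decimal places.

Let m_i = S''(x_i). Step sizes h_i = 1, 1; slopes of the chords Δ_i = (y_(i+1) - y_i)/h_i = 4, -3.
  1·m_0 + 4·m_1 + 1·m_2 = 6(Δ_1 - Δ_0) = -42
Natural end conditions: m_0 = m_2 = 0.
Solving: m_0 = 0, m_1 = -21/2, m_2 = 0.

-10.5000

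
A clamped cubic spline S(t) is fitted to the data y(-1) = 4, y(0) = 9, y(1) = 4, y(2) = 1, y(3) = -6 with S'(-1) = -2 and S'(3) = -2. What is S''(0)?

With σ_i denoting the second derivative at x_i, h_i = 1, 1, 1, 1, and Δ_i = (y_(i+1) − y_i)/h_i = 5, -5, -3, -7:
  1·σ_0 + 4·σ_1 + 1·σ_2 = 6(Δ_1 - Δ_0) = -60
  1·σ_1 + 4·σ_2 + 1·σ_3 = 6(Δ_2 - Δ_1) = 12
  1·σ_2 + 4·σ_3 + 1·σ_4 = 6(Δ_3 - Δ_2) = -24
Clamped end conditions give two more equations: 2h_0·σ_0 + h_0·σ_1 = 6(Δ_0 - S'(-1)) = 42 and h_3·σ_3 + 2h_3·σ_4 = 6(S'(3) - Δ_3) = 30.
Hence σ_0 = 69/2, σ_1 = -27, σ_2 = 27/2, σ_3 = -15, σ_4 = 45/2.

-27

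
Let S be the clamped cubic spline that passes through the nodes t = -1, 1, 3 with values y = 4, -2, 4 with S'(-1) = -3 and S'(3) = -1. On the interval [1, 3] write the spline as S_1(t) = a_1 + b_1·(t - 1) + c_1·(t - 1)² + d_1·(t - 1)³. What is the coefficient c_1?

4

With M_i denoting the second derivative at x_i, h_i = 2, 2, and Δ_i = (y_(i+1) − y_i)/h_i = -3, 3:
  2·M_0 + 8·M_1 + 2·M_2 = 6(Δ_1 - Δ_0) = 36
Clamped end conditions give two more equations: 2h_0·M_0 + h_0·M_1 = 6(Δ_0 - S'(-1)) = 0 and h_1·M_1 + 2h_1·M_2 = 6(S'(3) - Δ_1) = -24.
Forward elimination and back-substitution give M_0 = -4, M_1 = 8, M_2 = -10.
On [1, 3], with S_1(t) = a_1 + b_1·(t - 1) + c_1·(t - 1)² + d_1·(t - 1)³: c_1 = M_1/2 = 4, d_1 = (M_2 - M_1)/(6h_1) = -3/2, b_1 = Δ_1 - h_1(2M_1 + M_2)/6 = 1.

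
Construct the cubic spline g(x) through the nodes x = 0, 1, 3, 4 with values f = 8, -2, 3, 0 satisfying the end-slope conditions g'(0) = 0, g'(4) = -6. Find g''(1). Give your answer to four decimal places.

Let σ_i = g''(x_i). Step sizes h_i = 1, 2, 1; slopes of the chords Δ_i = (y_(i+1) - y_i)/h_i = -10, 5/2, -3.
  1·σ_0 + 6·σ_1 + 2·σ_2 = 6(Δ_1 - Δ_0) = 75
  2·σ_1 + 6·σ_2 + 1·σ_3 = 6(Δ_2 - Δ_1) = -33
Clamped end conditions give two more equations: 2h_0·σ_0 + h_0·σ_1 = 6(Δ_0 - g'(0)) = -60 and h_2·σ_2 + 2h_2·σ_3 = 6(g'(4) - Δ_2) = -18.
Hence σ_0 = -1467/35, σ_1 = 834/35, σ_2 = -456/35, σ_3 = -87/35.

23.8286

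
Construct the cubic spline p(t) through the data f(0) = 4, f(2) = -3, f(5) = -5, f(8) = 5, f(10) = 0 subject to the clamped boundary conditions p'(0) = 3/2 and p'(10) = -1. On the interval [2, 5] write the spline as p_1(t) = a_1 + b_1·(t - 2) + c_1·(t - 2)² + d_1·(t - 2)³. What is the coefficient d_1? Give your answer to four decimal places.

-0.0012

Let m_i = p''(x_i). Step sizes h_i = 2, 3, 3, 2; slopes of the chords Δ_i = (y_(i+1) - y_i)/h_i = -7/2, -2/3, 10/3, -5/2.
  2·m_0 + 10·m_1 + 3·m_2 = 6(Δ_1 - Δ_0) = 17
  3·m_1 + 12·m_2 + 3·m_3 = 6(Δ_2 - Δ_1) = 24
  3·m_2 + 10·m_3 + 2·m_4 = 6(Δ_3 - Δ_2) = -35
Clamped end conditions give two more equations: 2h_0·m_0 + h_0·m_1 = 6(Δ_0 - p'(0)) = -30 and h_3·m_3 + 2h_3·m_4 = 6(p'(10) - Δ_3) = 9.
Hence m_0 = -3181/360, m_1 = 481/180, m_2 = 53/20, m_3 = -949/180, m_4 = 1759/360.
On [2, 5], with p_1(t) = a_1 + b_1·(t - 2) + c_1·(t - 2)² + d_1·(t - 2)³: c_1 = m_1/2 = 481/360, d_1 = (m_2 - m_1)/(6h_1) = -1/810, b_1 = Δ_1 - h_1(2m_1 + m_2)/6 = -1679/360.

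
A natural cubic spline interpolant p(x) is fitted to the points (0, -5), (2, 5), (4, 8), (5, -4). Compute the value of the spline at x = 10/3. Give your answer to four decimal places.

10.2391

Put M_i = p'' at the i-th knot. Here h = (2, 2, 1) and Δ = (5, 3/2, -12), so the interior equations h_(i-1)·M_(i-1) + 2(h_(i-1)+h_i)·M_i + h_i·M_(i+1) = 6(Δ_i − Δ_(i-1)) read
  2·M_0 + 8·M_1 + 2·M_2 = 6(Δ_1 - Δ_0) = -21
  2·M_1 + 6·M_2 + 1·M_3 = 6(Δ_2 - Δ_1) = -81
Natural end conditions: M_0 = M_3 = 0.
Forward elimination and back-substitution give M_0 = 0, M_1 = 9/11, M_2 = -303/22, M_3 = 0.
On [2, 4], p(x) = 5 + 61/11·(x - 2) + 9/22·(x - 2)² - 107/88·(x - 2)³.
With (x - 2) = 4/3: p(10/3) = 3041/297.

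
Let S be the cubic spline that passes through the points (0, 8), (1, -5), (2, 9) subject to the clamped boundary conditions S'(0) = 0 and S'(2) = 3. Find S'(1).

0

With M_i denoting the second derivative at x_i, h_i = 1, 1, and Δ_i = (y_(i+1) − y_i)/h_i = -13, 14:
  1·M_0 + 4·M_1 + 1·M_2 = 6(Δ_1 - Δ_0) = 162
Clamped end conditions give two more equations: 2h_0·M_0 + h_0·M_1 = 6(Δ_0 - S'(0)) = -78 and h_1·M_1 + 2h_1·M_2 = 6(S'(2) - Δ_1) = -66.
Solving: M_0 = -78, M_1 = 78, M_2 = -72.
On [1, 2], S'(t) = b_1 + 2c_1·(t - 1) + 3d_1·(t - 1)² with b_1 = Δ_1 - h_1(2M_1 + M_2)/6 = 0, c_1 = M_1/2 = 39, d_1 = (M_2 - M_1)/(6h_1) = -25. So S'(1) = 0.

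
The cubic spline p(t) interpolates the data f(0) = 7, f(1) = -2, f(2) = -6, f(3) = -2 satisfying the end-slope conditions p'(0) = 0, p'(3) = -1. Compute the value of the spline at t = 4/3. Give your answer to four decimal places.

Write M_i for p''(x_i). With h_i = 1, 1, 1 and divided differences Δ_i = -9, -4, 4, the continuity of p' gives the tridiagonal system
  1·M_0 + 4·M_1 + 1·M_2 = 6(Δ_1 - Δ_0) = 30
  1·M_1 + 4·M_2 + 1·M_3 = 6(Δ_2 - Δ_1) = 48
Clamped end conditions give two more equations: 2h_0·M_0 + h_0·M_1 = 6(Δ_0 - p'(0)) = -54 and h_2·M_2 + 2h_2·M_3 = 6(p'(3) - Δ_2) = -30.
Hence M_0 = -496/15, M_1 = 182/15, M_2 = 218/15, M_3 = -334/15.
On [1, 2], p(t) = -2 - 157/15·(t - 1) + 91/15·(t - 1)² + 2/5·(t - 1)³.
With (t - 1) = 1/3: p(4/3) = -24/5.

-4.8000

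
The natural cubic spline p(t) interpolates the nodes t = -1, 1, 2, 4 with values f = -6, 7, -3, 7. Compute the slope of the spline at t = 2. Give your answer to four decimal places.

Let m_i = p''(x_i). Step sizes h_i = 2, 1, 2; slopes of the chords Δ_i = (y_(i+1) - y_i)/h_i = 13/2, -10, 5.
  2·m_0 + 6·m_1 + 1·m_2 = 6(Δ_1 - Δ_0) = -99
  1·m_1 + 6·m_2 + 2·m_3 = 6(Δ_2 - Δ_1) = 90
Natural end conditions: m_0 = m_3 = 0.
Solving: m_0 = 0, m_1 = -684/35, m_2 = 639/35, m_3 = 0.
On [2, 4], p'(t) = b_2 + 2c_2·(t - 2) + 3d_2·(t - 2)² with b_2 = Δ_2 - h_2(2m_2 + m_3)/6 = -251/35, c_2 = m_2/2 = 639/70, d_2 = (m_3 - m_2)/(6h_2) = -213/140. So p'(2) = -251/35.

-7.1714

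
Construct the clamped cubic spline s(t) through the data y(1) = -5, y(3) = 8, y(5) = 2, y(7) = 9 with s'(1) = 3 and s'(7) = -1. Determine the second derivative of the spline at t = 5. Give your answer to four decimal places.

With m_i denoting the second derivative at x_i, h_i = 2, 2, 2, and Δ_i = (y_(i+1) − y_i)/h_i = 13/2, -3, 7/2:
  2·m_0 + 8·m_1 + 2·m_2 = 6(Δ_1 - Δ_0) = -57
  2·m_1 + 8·m_2 + 2·m_3 = 6(Δ_2 - Δ_1) = 39
Clamped end conditions give two more equations: 2h_0·m_0 + h_0·m_1 = 6(Δ_0 - s'(1)) = 21 and h_2·m_2 + 2h_2·m_3 = 6(s'(7) - Δ_2) = -27.
Solving the tridiagonal system: m_0 = 35/3, m_1 = -77/6, m_2 = 67/6, m_3 = -37/3.

11.1667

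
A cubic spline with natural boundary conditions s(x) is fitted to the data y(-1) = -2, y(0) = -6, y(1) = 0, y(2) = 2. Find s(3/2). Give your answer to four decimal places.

Let M_i = s''(x_i). Step sizes h_i = 1, 1, 1; slopes of the chords Δ_i = (y_(i+1) - y_i)/h_i = -4, 6, 2.
  1·M_0 + 4·M_1 + 1·M_2 = 6(Δ_1 - Δ_0) = 60
  1·M_1 + 4·M_2 + 1·M_3 = 6(Δ_2 - Δ_1) = -24
Natural end conditions: M_0 = M_3 = 0.
Solving: M_0 = 0, M_1 = 88/5, M_2 = -52/5, M_3 = 0.
On [1, 2], s(x) = 0 + 82/15·(x - 1) - 26/5·(x - 1)² + 26/15·(x - 1)³.
With (x - 1) = 1/2: s(3/2) = 33/20.

1.6500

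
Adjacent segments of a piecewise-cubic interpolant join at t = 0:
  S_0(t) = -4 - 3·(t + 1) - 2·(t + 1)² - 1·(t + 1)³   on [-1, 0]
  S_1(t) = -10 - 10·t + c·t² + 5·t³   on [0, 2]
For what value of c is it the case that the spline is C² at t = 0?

S_0''(t) = -4 - 6·(t + 1), so S_0''(0) = -10. On the right, S_1''(0) = 2c, so c = -5.

-5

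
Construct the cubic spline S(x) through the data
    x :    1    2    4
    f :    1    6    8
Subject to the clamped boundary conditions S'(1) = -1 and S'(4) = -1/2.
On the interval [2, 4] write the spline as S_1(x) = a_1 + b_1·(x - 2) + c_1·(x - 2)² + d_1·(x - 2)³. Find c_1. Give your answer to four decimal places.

Put M_i = S'' at the i-th knot. Here h = (1, 2) and Δ = (5, 1), so the interior equations h_(i-1)·M_(i-1) + 2(h_(i-1)+h_i)·M_i + h_i·M_(i+1) = 6(Δ_i − Δ_(i-1)) read
  1·M_0 + 6·M_1 + 2·M_2 = 6(Δ_1 - Δ_0) = -24
Clamped end conditions give two more equations: 2h_0·M_0 + h_0·M_1 = 6(Δ_0 - S'(1)) = 36 and h_1·M_1 + 2h_1·M_2 = 6(S'(4) - Δ_1) = -9.
Solving the tridiagonal system: M_0 = 133/6, M_1 = -25/3, M_2 = 23/12.
On [2, 4], with S_1(x) = a_1 + b_1·(x - 2) + c_1·(x - 2)² + d_1·(x - 2)³: c_1 = M_1/2 = -25/6, d_1 = (M_2 - M_1)/(6h_1) = 41/48, b_1 = Δ_1 - h_1(2M_1 + M_2)/6 = 71/12.

-4.1667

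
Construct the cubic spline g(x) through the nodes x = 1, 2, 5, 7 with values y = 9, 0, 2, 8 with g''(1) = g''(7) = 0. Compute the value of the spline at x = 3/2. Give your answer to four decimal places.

4.0264

With M_i denoting the second derivative at x_i, h_i = 1, 3, 2, and Δ_i = (y_(i+1) − y_i)/h_i = -9, 2/3, 3:
  1·M_0 + 8·M_1 + 3·M_2 = 6(Δ_1 - Δ_0) = 58
  3·M_1 + 10·M_2 + 2·M_3 = 6(Δ_2 - Δ_1) = 14
Natural end conditions: M_0 = M_3 = 0.
Solving the tridiagonal system: M_0 = 0, M_1 = 538/71, M_2 = -62/71, M_3 = 0.
On [1, 2], g(x) = 9 - 2186/213·(x - 1) + 0·(x - 1)² + 269/213·(x - 1)³.
With (x - 1) = 1/2: g(3/2) = 2287/568.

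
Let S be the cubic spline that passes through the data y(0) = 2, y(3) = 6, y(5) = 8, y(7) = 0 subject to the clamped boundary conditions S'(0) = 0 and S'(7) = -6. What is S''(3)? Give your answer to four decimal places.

0.1081

Put m_i = S'' at the i-th knot. Here h = (3, 2, 2) and Δ = (4/3, 1, -4), so the interior equations h_(i-1)·m_(i-1) + 2(h_(i-1)+h_i)·m_i + h_i·m_(i+1) = 6(Δ_i − Δ_(i-1)) read
  3·m_0 + 10·m_1 + 2·m_2 = 6(Δ_1 - Δ_0) = -2
  2·m_1 + 8·m_2 + 2·m_3 = 6(Δ_2 - Δ_1) = -30
Clamped end conditions give two more equations: 2h_0·m_0 + h_0·m_1 = 6(Δ_0 - S'(0)) = 8 and h_2·m_2 + 2h_2·m_3 = 6(S'(7) - Δ_2) = -12.
Solving: m_0 = 142/111, m_1 = 4/37, m_2 = -128/37, m_3 = -47/37.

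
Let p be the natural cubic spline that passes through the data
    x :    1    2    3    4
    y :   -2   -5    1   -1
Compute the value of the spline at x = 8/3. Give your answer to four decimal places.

With σ_i denoting the second derivative at x_i, h_i = 1, 1, 1, and Δ_i = (y_(i+1) − y_i)/h_i = -3, 6, -2:
  1·σ_0 + 4·σ_1 + 1·σ_2 = 6(Δ_1 - Δ_0) = 54
  1·σ_1 + 4·σ_2 + 1·σ_3 = 6(Δ_2 - Δ_1) = -48
Natural end conditions: σ_0 = σ_3 = 0.
Hence σ_0 = 0, σ_1 = 88/5, σ_2 = -82/5, σ_3 = 0.
On [2, 3], p(x) = -5 + 43/15·(x - 2) + 44/5·(x - 2)² - 17/3·(x - 2)³.
With (x - 2) = 2/3: p(8/3) = -347/405.

-0.8568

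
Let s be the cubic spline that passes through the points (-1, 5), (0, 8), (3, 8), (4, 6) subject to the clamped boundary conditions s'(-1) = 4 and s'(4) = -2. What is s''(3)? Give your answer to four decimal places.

Write σ_i for s''(x_i). With h_i = 1, 3, 1 and divided differences Δ_i = 3, 0, -2, the continuity of s' gives the tridiagonal system
  1·σ_0 + 8·σ_1 + 3·σ_2 = 6(Δ_1 - Δ_0) = -18
  3·σ_1 + 8·σ_2 + 1·σ_3 = 6(Δ_2 - Δ_1) = -12
Clamped end conditions give two more equations: 2h_0·σ_0 + h_0·σ_1 = 6(Δ_0 - s'(-1)) = -6 and h_2·σ_2 + 2h_2·σ_3 = 6(s'(4) - Δ_2) = 0.
Solving: σ_0 = -46/21, σ_1 = -34/21, σ_2 = -20/21, σ_3 = 10/21.

-0.9524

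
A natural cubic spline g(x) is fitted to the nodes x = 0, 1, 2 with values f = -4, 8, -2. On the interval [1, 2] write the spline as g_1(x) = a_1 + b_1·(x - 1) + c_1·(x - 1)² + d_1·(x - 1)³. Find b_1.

Let m_i = g''(x_i). Step sizes h_i = 1, 1; slopes of the chords Δ_i = (y_(i+1) - y_i)/h_i = 12, -10.
  1·m_0 + 4·m_1 + 1·m_2 = 6(Δ_1 - Δ_0) = -132
Natural end conditions: m_0 = m_2 = 0.
Solving: m_0 = 0, m_1 = -33, m_2 = 0.
On [1, 2], with g_1(x) = a_1 + b_1·(x - 1) + c_1·(x - 1)² + d_1·(x - 1)³: c_1 = m_1/2 = -33/2, d_1 = (m_2 - m_1)/(6h_1) = 11/2, b_1 = Δ_1 - h_1(2m_1 + m_2)/6 = 1.

1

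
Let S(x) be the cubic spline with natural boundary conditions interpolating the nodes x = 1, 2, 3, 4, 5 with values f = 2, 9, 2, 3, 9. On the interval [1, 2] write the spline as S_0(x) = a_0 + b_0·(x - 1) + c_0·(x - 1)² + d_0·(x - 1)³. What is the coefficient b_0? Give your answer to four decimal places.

Put M_i = S'' at the i-th knot. Here h = (1, 1, 1, 1) and Δ = (7, -7, 1, 6), so the interior equations h_(i-1)·M_(i-1) + 2(h_(i-1)+h_i)·M_i + h_i·M_(i+1) = 6(Δ_i − Δ_(i-1)) read
  1·M_0 + 4·M_1 + 1·M_2 = 6(Δ_1 - Δ_0) = -84
  1·M_1 + 4·M_2 + 1·M_3 = 6(Δ_2 - Δ_1) = 48
  1·M_2 + 4·M_3 + 1·M_4 = 6(Δ_3 - Δ_2) = 30
Natural end conditions: M_0 = M_4 = 0.
Hence M_0 = 0, M_1 = -711/28, M_2 = 123/7, M_3 = 87/28, M_4 = 0.
On [1, 2], with S_0(x) = a_0 + b_0·(x - 1) + c_0·(x - 1)² + d_0·(x - 1)³: c_0 = M_0/2 = 0, d_0 = (M_1 - M_0)/(6h_0) = -237/56, b_0 = Δ_0 - h_0(2M_0 + M_1)/6 = 629/56.

11.2321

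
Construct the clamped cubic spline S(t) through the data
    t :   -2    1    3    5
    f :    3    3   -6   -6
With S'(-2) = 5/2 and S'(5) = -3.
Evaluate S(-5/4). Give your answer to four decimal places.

4.6267

Let M_i = S''(x_i). Step sizes h_i = 3, 2, 2; slopes of the chords Δ_i = (y_(i+1) - y_i)/h_i = 0, -9/2, 0.
  3·M_0 + 10·M_1 + 2·M_2 = 6(Δ_1 - Δ_0) = -27
  2·M_1 + 8·M_2 + 2·M_3 = 6(Δ_2 - Δ_1) = 27
Clamped end conditions give two more equations: 2h_0·M_0 + h_0·M_1 = 6(Δ_0 - S'(-2)) = -15 and h_2·M_2 + 2h_2·M_3 = 6(S'(5) - Δ_2) = -18.
Solving: M_0 = -23/37, M_1 = -139/37, M_2 = 230/37, M_3 = -563/74.
On [-2, 1], S(t) = 3 + 5/2·(t + 2) - 23/74·(t + 2)² - 58/333·(t + 2)³.
With (t + 2) = 3/4: S(-5/4) = 2739/592.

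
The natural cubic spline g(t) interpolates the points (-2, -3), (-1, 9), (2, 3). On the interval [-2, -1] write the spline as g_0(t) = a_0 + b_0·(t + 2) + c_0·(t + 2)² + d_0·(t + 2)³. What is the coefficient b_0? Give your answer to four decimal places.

With M_i denoting the second derivative at x_i, h_i = 1, 3, and Δ_i = (y_(i+1) − y_i)/h_i = 12, -2:
  1·M_0 + 8·M_1 + 3·M_2 = 6(Δ_1 - Δ_0) = -84
Natural end conditions: M_0 = M_2 = 0.
Forward elimination and back-substitution give M_0 = 0, M_1 = -21/2, M_2 = 0.
On [-2, -1], with g_0(t) = a_0 + b_0·(t + 2) + c_0·(t + 2)² + d_0·(t + 2)³: c_0 = M_0/2 = 0, d_0 = (M_1 - M_0)/(6h_0) = -7/4, b_0 = Δ_0 - h_0(2M_0 + M_1)/6 = 55/4.

13.7500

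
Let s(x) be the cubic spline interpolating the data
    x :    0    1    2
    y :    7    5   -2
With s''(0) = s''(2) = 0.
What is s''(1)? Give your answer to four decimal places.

Write σ_i for s''(x_i). With h_i = 1, 1 and divided differences Δ_i = -2, -7, the continuity of s' gives the tridiagonal system
  1·σ_0 + 4·σ_1 + 1·σ_2 = 6(Δ_1 - Δ_0) = -30
Natural end conditions: σ_0 = σ_2 = 0.
Forward elimination and back-substitution give σ_0 = 0, σ_1 = -15/2, σ_2 = 0.

-7.5000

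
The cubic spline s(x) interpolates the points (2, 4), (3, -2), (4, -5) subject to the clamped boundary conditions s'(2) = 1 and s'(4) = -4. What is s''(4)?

Put σ_i = s'' at the i-th knot. Here h = (1, 1) and Δ = (-6, -3), so the interior equations h_(i-1)·σ_(i-1) + 2(h_(i-1)+h_i)·σ_i + h_i·σ_(i+1) = 6(Δ_i − Δ_(i-1)) read
  1·σ_0 + 4·σ_1 + 1·σ_2 = 6(Δ_1 - Δ_0) = 18
Clamped end conditions give two more equations: 2h_0·σ_0 + h_0·σ_1 = 6(Δ_0 - s'(2)) = -42 and h_1·σ_1 + 2h_1·σ_2 = 6(s'(4) - Δ_1) = -6.
Hence σ_0 = -28, σ_1 = 14, σ_2 = -10.

-10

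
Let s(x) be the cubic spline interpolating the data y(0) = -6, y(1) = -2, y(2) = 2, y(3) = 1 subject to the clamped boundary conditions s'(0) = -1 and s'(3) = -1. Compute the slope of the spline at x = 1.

6

Write m_i for s''(x_i). With h_i = 1, 1, 1 and divided differences Δ_i = 4, 4, -1, the continuity of s' gives the tridiagonal system
  1·m_0 + 4·m_1 + 1·m_2 = 6(Δ_1 - Δ_0) = 0
  1·m_1 + 4·m_2 + 1·m_3 = 6(Δ_2 - Δ_1) = -30
Clamped end conditions give two more equations: 2h_0·m_0 + h_0·m_1 = 6(Δ_0 - s'(0)) = 30 and h_2·m_2 + 2h_2·m_3 = 6(s'(3) - Δ_2) = 0.
Solving the tridiagonal system: m_0 = 16, m_1 = -2, m_2 = -8, m_3 = 4.
On [1, 2], s'(x) = b_1 + 2c_1·(x - 1) + 3d_1·(x - 1)² with b_1 = Δ_1 - h_1(2m_1 + m_2)/6 = 6, c_1 = m_1/2 = -1, d_1 = (m_2 - m_1)/(6h_1) = -1. So s'(1) = 6.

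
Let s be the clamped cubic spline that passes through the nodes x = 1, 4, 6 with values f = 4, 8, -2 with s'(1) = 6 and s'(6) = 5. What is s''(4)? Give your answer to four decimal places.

-7.2000

With M_i denoting the second derivative at x_i, h_i = 3, 2, and Δ_i = (y_(i+1) − y_i)/h_i = 4/3, -5:
  3·M_0 + 10·M_1 + 2·M_2 = 6(Δ_1 - Δ_0) = -38
Clamped end conditions give two more equations: 2h_0·M_0 + h_0·M_1 = 6(Δ_0 - s'(1)) = -28 and h_1·M_1 + 2h_1·M_2 = 6(s'(6) - Δ_1) = 60.
Solving: M_0 = -16/15, M_1 = -36/5, M_2 = 93/5.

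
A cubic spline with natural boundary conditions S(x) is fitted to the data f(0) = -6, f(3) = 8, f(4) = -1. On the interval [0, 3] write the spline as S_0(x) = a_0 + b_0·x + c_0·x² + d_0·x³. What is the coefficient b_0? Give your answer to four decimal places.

9.7917

Write M_i for S''(x_i). With h_i = 3, 1 and divided differences Δ_i = 14/3, -9, the continuity of S' gives the tridiagonal system
  3·M_0 + 8·M_1 + 1·M_2 = 6(Δ_1 - Δ_0) = -82
Natural end conditions: M_0 = M_2 = 0.
Hence M_0 = 0, M_1 = -41/4, M_2 = 0.
On [0, 3], with S_0(x) = a_0 + b_0·x + c_0·x² + d_0·x³: c_0 = M_0/2 = 0, d_0 = (M_1 - M_0)/(6h_0) = -41/72, b_0 = Δ_0 - h_0(2M_0 + M_1)/6 = 235/24.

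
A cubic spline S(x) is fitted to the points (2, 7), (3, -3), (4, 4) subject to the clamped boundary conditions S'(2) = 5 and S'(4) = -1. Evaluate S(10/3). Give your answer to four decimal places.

Write M_i for S''(x_i). With h_i = 1, 1 and divided differences Δ_i = -10, 7, the continuity of S' gives the tridiagonal system
  1·M_0 + 4·M_1 + 1·M_2 = 6(Δ_1 - Δ_0) = 102
Clamped end conditions give two more equations: 2h_0·M_0 + h_0·M_1 = 6(Δ_0 - S'(2)) = -90 and h_1·M_1 + 2h_1·M_2 = 6(S'(4) - Δ_1) = -48.
Solving: M_0 = -147/2, M_1 = 57, M_2 = -105/2.
On [3, 4], S(x) = -3 - 13/4·(x - 3) + 57/2·(x - 3)² - 73/4·(x - 3)³.
With (x - 3) = 1/3: S(10/3) = -43/27.

-1.5926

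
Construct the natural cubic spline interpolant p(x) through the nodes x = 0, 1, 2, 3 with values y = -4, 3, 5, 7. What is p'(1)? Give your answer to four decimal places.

4.3333

Let m_i = p''(x_i). Step sizes h_i = 1, 1, 1; slopes of the chords Δ_i = (y_(i+1) - y_i)/h_i = 7, 2, 2.
  1·m_0 + 4·m_1 + 1·m_2 = 6(Δ_1 - Δ_0) = -30
  1·m_1 + 4·m_2 + 1·m_3 = 6(Δ_2 - Δ_1) = 0
Natural end conditions: m_0 = m_3 = 0.
Solving the tridiagonal system: m_0 = 0, m_1 = -8, m_2 = 2, m_3 = 0.
On [1, 2], p'(x) = b_1 + 2c_1·(x - 1) + 3d_1·(x - 1)² with b_1 = Δ_1 - h_1(2m_1 + m_2)/6 = 13/3, c_1 = m_1/2 = -4, d_1 = (m_2 - m_1)/(6h_1) = 5/3. So p'(1) = 13/3.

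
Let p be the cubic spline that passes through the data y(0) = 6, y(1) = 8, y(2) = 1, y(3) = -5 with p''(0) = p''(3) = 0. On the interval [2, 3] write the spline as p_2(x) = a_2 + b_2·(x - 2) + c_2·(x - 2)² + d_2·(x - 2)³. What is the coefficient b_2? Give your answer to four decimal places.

-7.7333

Write σ_i for p''(x_i). With h_i = 1, 1, 1 and divided differences Δ_i = 2, -7, -6, the continuity of p' gives the tridiagonal system
  1·σ_0 + 4·σ_1 + 1·σ_2 = 6(Δ_1 - Δ_0) = -54
  1·σ_1 + 4·σ_2 + 1·σ_3 = 6(Δ_2 - Δ_1) = 6
Natural end conditions: σ_0 = σ_3 = 0.
Solving the tridiagonal system: σ_0 = 0, σ_1 = -74/5, σ_2 = 26/5, σ_3 = 0.
On [2, 3], with p_2(x) = a_2 + b_2·(x - 2) + c_2·(x - 2)² + d_2·(x - 2)³: c_2 = σ_2/2 = 13/5, d_2 = (σ_3 - σ_2)/(6h_2) = -13/15, b_2 = Δ_2 - h_2(2σ_2 + σ_3)/6 = -116/15.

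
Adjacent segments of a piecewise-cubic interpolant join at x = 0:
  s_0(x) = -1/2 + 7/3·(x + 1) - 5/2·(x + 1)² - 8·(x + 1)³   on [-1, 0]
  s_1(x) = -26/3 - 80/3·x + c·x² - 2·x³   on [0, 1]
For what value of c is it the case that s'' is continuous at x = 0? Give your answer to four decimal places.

s_0''(x) = -5 - 48·(x + 1), so s_0''(0) = -53. On the right, s_1''(0) = 2c, so c = -53/2.

-26.5000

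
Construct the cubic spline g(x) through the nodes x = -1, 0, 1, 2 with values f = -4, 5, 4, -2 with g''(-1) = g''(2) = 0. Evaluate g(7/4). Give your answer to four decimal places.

Write M_i for g''(x_i). With h_i = 1, 1, 1 and divided differences Δ_i = 9, -1, -6, the continuity of g' gives the tridiagonal system
  1·M_0 + 4·M_1 + 1·M_2 = 6(Δ_1 - Δ_0) = -60
  1·M_1 + 4·M_2 + 1·M_3 = 6(Δ_2 - Δ_1) = -30
Natural end conditions: M_0 = M_3 = 0.
Forward elimination and back-substitution give M_0 = 0, M_1 = -14, M_2 = -4, M_3 = 0.
On [1, 2], g(x) = 4 - 14/3·(x - 1) - 2·(x - 1)² + 2/3·(x - 1)³.
With (x - 1) = 3/4: g(7/4) = -11/32.

-0.3438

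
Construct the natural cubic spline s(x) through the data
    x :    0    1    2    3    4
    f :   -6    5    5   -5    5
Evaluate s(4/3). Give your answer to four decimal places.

Put M_i = s'' at the i-th knot. Here h = (1, 1, 1, 1) and Δ = (11, 0, -10, 10), so the interior equations h_(i-1)·M_(i-1) + 2(h_(i-1)+h_i)·M_i + h_i·M_(i+1) = 6(Δ_i − Δ_(i-1)) read
  1·M_0 + 4·M_1 + 1·M_2 = 6(Δ_1 - Δ_0) = -66
  1·M_1 + 4·M_2 + 1·M_3 = 6(Δ_2 - Δ_1) = -60
  1·M_2 + 4·M_3 + 1·M_4 = 6(Δ_3 - Δ_2) = 120
Natural end conditions: M_0 = M_4 = 0.
Solving: M_0 = 0, M_1 = -45/4, M_2 = -21, M_3 = 141/4, M_4 = 0.
On [1, 2], s(x) = 5 + 29/4·(x - 1) - 45/8·(x - 1)² - 13/8·(x - 1)³.
With (x - 1) = 1/3: s(4/3) = 727/108.

6.7315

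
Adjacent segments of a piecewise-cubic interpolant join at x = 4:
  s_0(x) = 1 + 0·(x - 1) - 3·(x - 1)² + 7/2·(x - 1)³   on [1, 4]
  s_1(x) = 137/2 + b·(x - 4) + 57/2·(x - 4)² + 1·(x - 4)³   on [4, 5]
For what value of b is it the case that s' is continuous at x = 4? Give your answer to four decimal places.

s_0'(x) = 0 - 6·(x - 1) + 21/2·(x - 1)², so s_0'(4) = 153/2. On the right, s_1'(4) = b, so b = 153/2.

76.5000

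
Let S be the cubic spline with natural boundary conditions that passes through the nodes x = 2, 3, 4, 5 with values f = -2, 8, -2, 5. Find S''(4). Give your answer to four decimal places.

35.2000

Let M_i = S''(x_i). Step sizes h_i = 1, 1, 1; slopes of the chords Δ_i = (y_(i+1) - y_i)/h_i = 10, -10, 7.
  1·M_0 + 4·M_1 + 1·M_2 = 6(Δ_1 - Δ_0) = -120
  1·M_1 + 4·M_2 + 1·M_3 = 6(Δ_2 - Δ_1) = 102
Natural end conditions: M_0 = M_3 = 0.
Forward elimination and back-substitution give M_0 = 0, M_1 = -194/5, M_2 = 176/5, M_3 = 0.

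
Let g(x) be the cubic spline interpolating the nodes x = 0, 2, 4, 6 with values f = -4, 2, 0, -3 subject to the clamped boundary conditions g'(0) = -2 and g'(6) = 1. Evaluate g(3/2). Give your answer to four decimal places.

Let M_i = g''(x_i). Step sizes h_i = 2, 2, 2; slopes of the chords Δ_i = (y_(i+1) - y_i)/h_i = 3, -1, -3/2.
  2·M_0 + 8·M_1 + 2·M_2 = 6(Δ_1 - Δ_0) = -24
  2·M_1 + 8·M_2 + 2·M_3 = 6(Δ_2 - Δ_1) = -3
Clamped end conditions give two more equations: 2h_0·M_0 + h_0·M_1 = 6(Δ_0 - g'(0)) = 30 and h_2·M_2 + 2h_2·M_3 = 6(g'(6) - Δ_2) = 15.
Solving the tridiagonal system: M_0 = 103/10, M_1 = -28/5, M_2 = 1/10, M_3 = 37/10.
On [0, 2], g(x) = -4 - 2·x + 103/20·x² - 53/40·x³.
With x = 3/2: g(3/2) = 37/320.

0.1156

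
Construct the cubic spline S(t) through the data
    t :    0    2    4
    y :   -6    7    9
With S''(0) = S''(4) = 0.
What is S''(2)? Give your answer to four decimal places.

-4.1250

With M_i denoting the second derivative at x_i, h_i = 2, 2, and Δ_i = (y_(i+1) − y_i)/h_i = 13/2, 1:
  2·M_0 + 8·M_1 + 2·M_2 = 6(Δ_1 - Δ_0) = -33
Natural end conditions: M_0 = M_2 = 0.
Solving: M_0 = 0, M_1 = -33/8, M_2 = 0.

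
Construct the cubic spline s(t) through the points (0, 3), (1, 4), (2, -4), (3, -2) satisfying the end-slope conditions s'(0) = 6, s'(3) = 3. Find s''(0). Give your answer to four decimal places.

With M_i denoting the second derivative at x_i, h_i = 1, 1, 1, and Δ_i = (y_(i+1) − y_i)/h_i = 1, -8, 2:
  1·M_0 + 4·M_1 + 1·M_2 = 6(Δ_1 - Δ_0) = -54
  1·M_1 + 4·M_2 + 1·M_3 = 6(Δ_2 - Δ_1) = 60
Clamped end conditions give two more equations: 2h_0·M_0 + h_0·M_1 = 6(Δ_0 - s'(0)) = -30 and h_2·M_2 + 2h_2·M_3 = 6(s'(3) - Δ_2) = 6.
Forward elimination and back-substitution give M_0 = -32/5, M_1 = -86/5, M_2 = 106/5, M_3 = -38/5.

-6.4000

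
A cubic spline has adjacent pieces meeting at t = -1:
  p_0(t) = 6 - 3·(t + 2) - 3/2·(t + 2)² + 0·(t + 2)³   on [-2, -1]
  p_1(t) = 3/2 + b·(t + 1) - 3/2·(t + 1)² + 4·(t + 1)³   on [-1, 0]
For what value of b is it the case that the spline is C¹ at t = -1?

-6

p_0'(t) = -3 - 3·(t + 2) + 0·(t + 2)², so p_0'(-1) = -6. On the right, p_1'(-1) = b, so b = -6.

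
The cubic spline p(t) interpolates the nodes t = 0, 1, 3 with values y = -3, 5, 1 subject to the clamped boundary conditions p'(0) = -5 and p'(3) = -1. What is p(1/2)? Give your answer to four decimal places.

With m_i denoting the second derivative at x_i, h_i = 1, 2, and Δ_i = (y_(i+1) − y_i)/h_i = 8, -2:
  1·m_0 + 6·m_1 + 2·m_2 = 6(Δ_1 - Δ_0) = -60
Clamped end conditions give two more equations: 2h_0·m_0 + h_0·m_1 = 6(Δ_0 - p'(0)) = 78 and h_1·m_1 + 2h_1·m_2 = 6(p'(3) - Δ_1) = 6.
Hence m_0 = 151/3, m_1 = -68/3, m_2 = 77/6.
On [0, 1], p(t) = -3 - 5·t + 151/6·t² - 73/6·t³.
With t = 1/2: p(1/2) = -35/48.

-0.7292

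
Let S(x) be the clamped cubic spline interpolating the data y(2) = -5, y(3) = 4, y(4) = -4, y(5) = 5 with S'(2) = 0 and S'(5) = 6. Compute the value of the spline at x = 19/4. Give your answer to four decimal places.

2.7031

Put M_i = S'' at the i-th knot. Here h = (1, 1, 1) and Δ = (9, -8, 9), so the interior equations h_(i-1)·M_(i-1) + 2(h_(i-1)+h_i)·M_i + h_i·M_(i+1) = 6(Δ_i − Δ_(i-1)) read
  1·M_0 + 4·M_1 + 1·M_2 = 6(Δ_1 - Δ_0) = -102
  1·M_1 + 4·M_2 + 1·M_3 = 6(Δ_2 - Δ_1) = 102
Clamped end conditions give two more equations: 2h_0·M_0 + h_0·M_1 = 6(Δ_0 - S'(2)) = 54 and h_2·M_2 + 2h_2·M_3 = 6(S'(5) - Δ_2) = -18.
Forward elimination and back-substitution give M_0 = 52, M_1 = -50, M_2 = 46, M_3 = -32.
On [4, 5], S(x) = -4 - 1·(x - 4) + 23·(x - 4)² - 13·(x - 4)³.
With (x - 4) = 3/4: S(19/4) = 173/64.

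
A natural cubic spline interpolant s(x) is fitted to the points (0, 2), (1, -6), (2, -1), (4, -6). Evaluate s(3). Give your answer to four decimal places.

Put M_i = s'' at the i-th knot. Here h = (1, 1, 2) and Δ = (-8, 5, -5/2), so the interior equations h_(i-1)·M_(i-1) + 2(h_(i-1)+h_i)·M_i + h_i·M_(i+1) = 6(Δ_i − Δ_(i-1)) read
  1·M_0 + 4·M_1 + 1·M_2 = 6(Δ_1 - Δ_0) = 78
  1·M_1 + 6·M_2 + 2·M_3 = 6(Δ_2 - Δ_1) = -45
Natural end conditions: M_0 = M_3 = 0.
Hence M_0 = 0, M_1 = 513/23, M_2 = -258/23, M_3 = 0.
On [2, 4], s(x) = -1 + 229/46·(x - 2) - 129/23·(x - 2)² + 43/46·(x - 2)³.
With (x - 2) = 1: s(3) = -16/23.

-0.6957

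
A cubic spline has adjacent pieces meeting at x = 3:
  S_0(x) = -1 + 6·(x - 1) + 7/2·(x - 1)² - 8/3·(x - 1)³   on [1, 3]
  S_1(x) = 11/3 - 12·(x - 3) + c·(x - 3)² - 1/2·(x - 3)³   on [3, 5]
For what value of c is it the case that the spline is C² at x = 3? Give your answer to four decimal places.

-12.5000

S_0''(x) = 7 - 16·(x - 1), so S_0''(3) = -25. On the right, S_1''(3) = 2c, so c = -25/2.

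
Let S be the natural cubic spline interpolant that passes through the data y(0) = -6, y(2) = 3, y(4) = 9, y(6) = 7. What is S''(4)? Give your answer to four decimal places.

-2.9000

With m_i denoting the second derivative at x_i, h_i = 2, 2, 2, and Δ_i = (y_(i+1) − y_i)/h_i = 9/2, 3, -1:
  2·m_0 + 8·m_1 + 2·m_2 = 6(Δ_1 - Δ_0) = -9
  2·m_1 + 8·m_2 + 2·m_3 = 6(Δ_2 - Δ_1) = -24
Natural end conditions: m_0 = m_3 = 0.
Hence m_0 = 0, m_1 = -2/5, m_2 = -29/10, m_3 = 0.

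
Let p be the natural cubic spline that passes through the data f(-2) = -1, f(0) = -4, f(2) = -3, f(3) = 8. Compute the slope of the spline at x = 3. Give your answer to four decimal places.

With M_i denoting the second derivative at x_i, h_i = 2, 2, 1, and Δ_i = (y_(i+1) − y_i)/h_i = -3/2, 1/2, 11:
  2·M_0 + 8·M_1 + 2·M_2 = 6(Δ_1 - Δ_0) = 12
  2·M_1 + 6·M_2 + 1·M_3 = 6(Δ_2 - Δ_1) = 63
Natural end conditions: M_0 = M_3 = 0.
Hence M_0 = 0, M_1 = -27/22, M_2 = 120/11, M_3 = 0.
On [2, 3], p'(x) = b_2 + 2c_2·(x - 2) + 3d_2·(x - 2)² with b_2 = Δ_2 - h_2(2M_2 + M_3)/6 = 81/11, c_2 = M_2/2 = 60/11, d_2 = (M_3 - M_2)/(6h_2) = -20/11. So p'(3) = 141/11.

12.8182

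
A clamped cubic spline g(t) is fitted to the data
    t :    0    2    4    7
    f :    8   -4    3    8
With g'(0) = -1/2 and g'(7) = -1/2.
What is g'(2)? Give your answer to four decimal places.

-3.0405

Write σ_i for g''(x_i). With h_i = 2, 2, 3 and divided differences Δ_i = -6, 7/2, 5/3, the continuity of g' gives the tridiagonal system
  2·σ_0 + 8·σ_1 + 2·σ_2 = 6(Δ_1 - Δ_0) = 57
  2·σ_1 + 10·σ_2 + 3·σ_3 = 6(Δ_2 - Δ_1) = -11
Clamped end conditions give two more equations: 2h_0·σ_0 + h_0·σ_1 = 6(Δ_0 - g'(0)) = -33 and h_2·σ_2 + 2h_2·σ_3 = 6(g'(7) - Δ_2) = -13.
Hence σ_0 = -1033/74, σ_1 = 845/74, σ_2 = -119/37, σ_3 = -62/111.
On [2, 4], g'(t) = b_1 + 2c_1·(t - 2) + 3d_1·(t - 2)² with b_1 = Δ_1 - h_1(2σ_1 + σ_2)/6 = -225/74, c_1 = σ_1/2 = 845/148, d_1 = (σ_2 - σ_1)/(6h_1) = -361/296. So g'(2) = -225/74.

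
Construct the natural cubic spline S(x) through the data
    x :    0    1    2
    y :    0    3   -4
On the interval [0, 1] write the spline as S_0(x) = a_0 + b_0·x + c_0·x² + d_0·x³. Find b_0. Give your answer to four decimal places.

Write M_i for S''(x_i). With h_i = 1, 1 and divided differences Δ_i = 3, -7, the continuity of S' gives the tridiagonal system
  1·M_0 + 4·M_1 + 1·M_2 = 6(Δ_1 - Δ_0) = -60
Natural end conditions: M_0 = M_2 = 0.
Hence M_0 = 0, M_1 = -15, M_2 = 0.
On [0, 1], with S_0(x) = a_0 + b_0·x + c_0·x² + d_0·x³: c_0 = M_0/2 = 0, d_0 = (M_1 - M_0)/(6h_0) = -5/2, b_0 = Δ_0 - h_0(2M_0 + M_1)/6 = 11/2.

5.5000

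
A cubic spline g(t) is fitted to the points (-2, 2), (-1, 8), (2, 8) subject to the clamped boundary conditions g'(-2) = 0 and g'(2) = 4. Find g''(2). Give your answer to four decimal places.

Write σ_i for g''(x_i). With h_i = 1, 3 and divided differences Δ_i = 6, 0, the continuity of g' gives the tridiagonal system
  1·σ_0 + 8·σ_1 + 3·σ_2 = 6(Δ_1 - Δ_0) = -36
Clamped end conditions give two more equations: 2h_0·σ_0 + h_0·σ_1 = 6(Δ_0 - g'(-2)) = 36 and h_1·σ_1 + 2h_1·σ_2 = 6(g'(2) - Δ_1) = 24.
Forward elimination and back-substitution give σ_0 = 47/2, σ_1 = -11, σ_2 = 19/2.

9.5000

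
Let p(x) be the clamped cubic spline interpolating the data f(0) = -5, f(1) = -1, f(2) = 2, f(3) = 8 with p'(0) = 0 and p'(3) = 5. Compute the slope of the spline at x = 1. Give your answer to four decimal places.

Let M_i = p''(x_i). Step sizes h_i = 1, 1, 1; slopes of the chords Δ_i = (y_(i+1) - y_i)/h_i = 4, 3, 6.
  1·M_0 + 4·M_1 + 1·M_2 = 6(Δ_1 - Δ_0) = -6
  1·M_1 + 4·M_2 + 1·M_3 = 6(Δ_2 - Δ_1) = 18
Clamped end conditions give two more equations: 2h_0·M_0 + h_0·M_1 = 6(Δ_0 - p'(0)) = 24 and h_2·M_2 + 2h_2·M_3 = 6(p'(3) - Δ_2) = -6.
Solving: M_0 = 236/15, M_1 = -112/15, M_2 = 122/15, M_3 = -106/15.
On [1, 2], p'(x) = b_1 + 2c_1·(x - 1) + 3d_1·(x - 1)² with b_1 = Δ_1 - h_1(2M_1 + M_2)/6 = 62/15, c_1 = M_1/2 = -56/15, d_1 = (M_2 - M_1)/(6h_1) = 13/5. So p'(1) = 62/15.

4.1333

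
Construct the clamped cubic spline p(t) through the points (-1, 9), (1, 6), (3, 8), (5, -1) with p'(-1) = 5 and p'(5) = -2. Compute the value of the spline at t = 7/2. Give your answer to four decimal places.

6.2656

Let σ_i = p''(x_i). Step sizes h_i = 2, 2, 2; slopes of the chords Δ_i = (y_(i+1) - y_i)/h_i = -3/2, 1, -9/2.
  2·σ_0 + 8·σ_1 + 2·σ_2 = 6(Δ_1 - Δ_0) = 15
  2·σ_1 + 8·σ_2 + 2·σ_3 = 6(Δ_2 - Δ_1) = -33
Clamped end conditions give two more equations: 2h_0·σ_0 + h_0·σ_1 = 6(Δ_0 - p'(-1)) = -39 and h_2·σ_2 + 2h_2·σ_3 = 6(p'(5) - Δ_2) = 15.
Solving the tridiagonal system: σ_0 = -40/3, σ_1 = 43/6, σ_2 = -47/6, σ_3 = 23/3.
On [3, 5], p(t) = 8 - 11/6·(t - 3) - 47/12·(t - 3)² + 31/24·(t - 3)³.
With (t - 3) = 1/2: p(7/2) = 401/64.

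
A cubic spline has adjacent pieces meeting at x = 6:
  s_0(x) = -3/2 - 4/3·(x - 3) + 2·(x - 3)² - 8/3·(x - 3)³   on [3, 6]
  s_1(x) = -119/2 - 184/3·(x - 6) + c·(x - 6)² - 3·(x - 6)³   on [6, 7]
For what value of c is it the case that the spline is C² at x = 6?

-22

s_0''(x) = 4 - 16·(x - 3), so s_0''(6) = -44. On the right, s_1''(6) = 2c, so c = -22.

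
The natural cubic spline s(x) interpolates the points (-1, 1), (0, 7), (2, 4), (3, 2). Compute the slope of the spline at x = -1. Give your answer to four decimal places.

7.3750

With M_i denoting the second derivative at x_i, h_i = 1, 2, 1, and Δ_i = (y_(i+1) − y_i)/h_i = 6, -3/2, -2:
  1·M_0 + 6·M_1 + 2·M_2 = 6(Δ_1 - Δ_0) = -45
  2·M_1 + 6·M_2 + 1·M_3 = 6(Δ_2 - Δ_1) = -3
Natural end conditions: M_0 = M_3 = 0.
Solving: M_0 = 0, M_1 = -33/4, M_2 = 9/4, M_3 = 0.
On [-1, 0], s'(x) = b_0 + 2c_0·(x + 1) + 3d_0·(x + 1)² with b_0 = Δ_0 - h_0(2M_0 + M_1)/6 = 59/8, c_0 = M_0/2 = 0, d_0 = (M_1 - M_0)/(6h_0) = -11/8. So s'(-1) = 59/8.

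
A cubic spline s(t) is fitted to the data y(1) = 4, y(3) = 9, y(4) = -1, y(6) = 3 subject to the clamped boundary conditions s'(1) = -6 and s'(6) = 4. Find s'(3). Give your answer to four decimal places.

Write M_i for s''(x_i). With h_i = 2, 1, 2 and divided differences Δ_i = 5/2, -10, 2, the continuity of s' gives the tridiagonal system
  2·M_0 + 6·M_1 + 1·M_2 = 6(Δ_1 - Δ_0) = -75
  1·M_1 + 6·M_2 + 2·M_3 = 6(Δ_2 - Δ_1) = 72
Clamped end conditions give two more equations: 2h_0·M_0 + h_0·M_1 = 6(Δ_0 - s'(1)) = 51 and h_2·M_2 + 2h_2·M_3 = 6(s'(6) - Δ_2) = 12.
Solving: M_0 = 787/32, M_1 = -379/16, M_2 = 287/16, M_3 = -191/32.
On [3, 4], s'(t) = b_1 + 2c_1·(t - 3) + 3d_1·(t - 3)² with b_1 = Δ_1 - h_1(2M_1 + M_2)/6 = -163/32, c_1 = M_1/2 = -379/32, d_1 = (M_2 - M_1)/(6h_1) = 111/16. So s'(3) = -163/32.

-5.0938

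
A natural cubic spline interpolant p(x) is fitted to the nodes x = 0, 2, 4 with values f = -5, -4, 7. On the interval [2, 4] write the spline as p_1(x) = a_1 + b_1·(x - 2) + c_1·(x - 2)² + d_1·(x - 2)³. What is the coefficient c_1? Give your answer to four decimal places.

Write m_i for p''(x_i). With h_i = 2, 2 and divided differences Δ_i = 1/2, 11/2, the continuity of p' gives the tridiagonal system
  2·m_0 + 8·m_1 + 2·m_2 = 6(Δ_1 - Δ_0) = 30
Natural end conditions: m_0 = m_2 = 0.
Solving the tridiagonal system: m_0 = 0, m_1 = 15/4, m_2 = 0.
On [2, 4], with p_1(x) = a_1 + b_1·(x - 2) + c_1·(x - 2)² + d_1·(x - 2)³: c_1 = m_1/2 = 15/8, d_1 = (m_2 - m_1)/(6h_1) = -5/16, b_1 = Δ_1 - h_1(2m_1 + m_2)/6 = 3.

1.8750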